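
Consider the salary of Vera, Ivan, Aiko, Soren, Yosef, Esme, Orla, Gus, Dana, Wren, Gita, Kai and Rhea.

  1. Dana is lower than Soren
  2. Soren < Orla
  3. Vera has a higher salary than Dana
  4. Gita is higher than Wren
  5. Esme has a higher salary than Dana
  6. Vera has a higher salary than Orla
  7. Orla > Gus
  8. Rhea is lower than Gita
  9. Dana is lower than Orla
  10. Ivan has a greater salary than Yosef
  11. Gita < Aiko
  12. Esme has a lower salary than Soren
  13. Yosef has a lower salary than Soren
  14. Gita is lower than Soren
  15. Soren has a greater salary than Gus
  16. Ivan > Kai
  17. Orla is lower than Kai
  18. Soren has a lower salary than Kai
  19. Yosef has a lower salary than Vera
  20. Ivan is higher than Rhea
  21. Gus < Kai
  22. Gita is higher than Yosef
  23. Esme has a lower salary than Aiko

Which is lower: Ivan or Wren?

Wren

Wren < Gita and Gita < Soren give Wren < Soren.
Then Soren < Orla extends the chain to Orla.
Then Orla < Kai extends the chain to Kai.
With Kai < Ivan: Wren < Gita < Soren < Orla < Kai < Ivan.
So Wren < Ivan; Wren is the lower of the two.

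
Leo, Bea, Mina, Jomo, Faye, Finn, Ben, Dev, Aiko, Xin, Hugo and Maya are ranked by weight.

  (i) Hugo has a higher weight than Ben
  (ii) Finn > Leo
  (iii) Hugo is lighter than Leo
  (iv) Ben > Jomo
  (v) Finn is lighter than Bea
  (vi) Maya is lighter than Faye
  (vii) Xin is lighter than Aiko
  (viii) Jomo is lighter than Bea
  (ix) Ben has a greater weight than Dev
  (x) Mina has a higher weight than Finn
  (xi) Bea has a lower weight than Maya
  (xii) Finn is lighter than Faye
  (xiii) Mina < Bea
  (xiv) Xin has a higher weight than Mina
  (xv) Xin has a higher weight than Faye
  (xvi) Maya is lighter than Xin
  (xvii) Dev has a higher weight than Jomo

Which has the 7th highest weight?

Finn

The consecutive relations fix a unique order: Jomo < Dev < Ben < Hugo < Leo < Finn < Mina < Bea < Maya < Faye < Xin < Aiko.
Counting 7 from the largest end gives Finn.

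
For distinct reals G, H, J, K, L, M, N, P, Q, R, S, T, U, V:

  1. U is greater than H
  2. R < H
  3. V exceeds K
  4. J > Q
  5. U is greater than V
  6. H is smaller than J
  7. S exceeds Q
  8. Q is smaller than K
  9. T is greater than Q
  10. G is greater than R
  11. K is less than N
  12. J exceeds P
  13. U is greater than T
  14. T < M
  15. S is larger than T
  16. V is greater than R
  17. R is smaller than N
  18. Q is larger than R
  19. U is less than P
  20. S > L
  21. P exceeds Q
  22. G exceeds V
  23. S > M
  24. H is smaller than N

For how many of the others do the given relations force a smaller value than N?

From N the given relations immediately reach R, K, H.
From those, Q — 4 in total.
Nothing else is reachable below N; 4 in all.

4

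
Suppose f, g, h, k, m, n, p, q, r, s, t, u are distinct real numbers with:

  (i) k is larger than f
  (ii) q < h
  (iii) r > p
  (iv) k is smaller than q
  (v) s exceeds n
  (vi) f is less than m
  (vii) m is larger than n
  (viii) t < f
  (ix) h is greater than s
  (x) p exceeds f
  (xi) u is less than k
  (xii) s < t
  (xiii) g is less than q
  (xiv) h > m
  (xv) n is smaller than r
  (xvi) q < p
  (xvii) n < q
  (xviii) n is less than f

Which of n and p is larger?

n < s < t < f < k < q < p, by transitivity through s, t, f, k, q.
So n < p; p is the larger of the two.

p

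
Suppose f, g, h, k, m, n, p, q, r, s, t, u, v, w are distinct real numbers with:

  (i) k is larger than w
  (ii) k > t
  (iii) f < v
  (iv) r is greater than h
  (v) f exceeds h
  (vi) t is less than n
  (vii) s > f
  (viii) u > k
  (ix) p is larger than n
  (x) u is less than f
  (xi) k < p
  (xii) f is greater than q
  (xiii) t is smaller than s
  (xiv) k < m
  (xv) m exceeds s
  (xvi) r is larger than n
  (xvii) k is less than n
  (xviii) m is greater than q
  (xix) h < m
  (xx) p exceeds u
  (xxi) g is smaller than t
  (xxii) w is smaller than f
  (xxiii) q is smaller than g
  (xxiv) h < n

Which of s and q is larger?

The relevant relations are q < g; g < t; t < k; k < u; u < f; f < s.
Chaining these gives q < g < t < k < u < f < s.
So q < s; s is the larger of the two.

s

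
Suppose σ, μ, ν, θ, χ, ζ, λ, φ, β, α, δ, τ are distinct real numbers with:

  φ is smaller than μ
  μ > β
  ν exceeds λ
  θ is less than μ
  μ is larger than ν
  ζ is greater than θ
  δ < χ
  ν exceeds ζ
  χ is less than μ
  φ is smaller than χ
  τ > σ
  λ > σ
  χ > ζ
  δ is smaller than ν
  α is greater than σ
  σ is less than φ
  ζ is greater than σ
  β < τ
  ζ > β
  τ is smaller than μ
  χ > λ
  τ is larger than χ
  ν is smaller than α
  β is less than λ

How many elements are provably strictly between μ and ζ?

Chaining upward from ζ reaches: χ, ν, τ, α.
Chaining downward from μ reaches: β, θ, σ, λ, δ, φ, χ, ν, τ.
Strictly between ζ and μ are those in both lists: χ, ν, τ — 3 elements.

3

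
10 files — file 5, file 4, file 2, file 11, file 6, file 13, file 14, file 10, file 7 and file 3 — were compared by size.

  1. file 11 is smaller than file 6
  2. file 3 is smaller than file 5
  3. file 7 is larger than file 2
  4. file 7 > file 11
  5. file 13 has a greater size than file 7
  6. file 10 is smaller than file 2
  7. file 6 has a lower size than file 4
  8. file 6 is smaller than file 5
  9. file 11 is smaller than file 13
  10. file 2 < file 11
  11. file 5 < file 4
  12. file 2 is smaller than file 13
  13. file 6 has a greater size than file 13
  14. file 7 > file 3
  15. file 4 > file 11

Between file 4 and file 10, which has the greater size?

file 10 < file 2 < file 11 < file 7 < file 13 < file 6 < file 5 < file 4, by transitivity through file 2, file 11, file 7, file 13, file 6, file 5.
So file 10 < file 4; file 4 is the larger of the two.

file 4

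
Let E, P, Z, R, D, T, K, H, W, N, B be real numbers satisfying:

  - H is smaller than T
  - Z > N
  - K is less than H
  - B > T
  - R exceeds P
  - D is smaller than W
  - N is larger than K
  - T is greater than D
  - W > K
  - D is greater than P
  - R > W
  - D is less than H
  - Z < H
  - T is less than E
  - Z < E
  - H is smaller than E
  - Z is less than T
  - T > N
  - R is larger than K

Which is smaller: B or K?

K

K < N and N < Z give K < Z.
With Z < H: K < N < Z < H.
Then H < T extends the chain to T.
Then T < B extends the chain to B.
So K < B; K is the smaller of the two.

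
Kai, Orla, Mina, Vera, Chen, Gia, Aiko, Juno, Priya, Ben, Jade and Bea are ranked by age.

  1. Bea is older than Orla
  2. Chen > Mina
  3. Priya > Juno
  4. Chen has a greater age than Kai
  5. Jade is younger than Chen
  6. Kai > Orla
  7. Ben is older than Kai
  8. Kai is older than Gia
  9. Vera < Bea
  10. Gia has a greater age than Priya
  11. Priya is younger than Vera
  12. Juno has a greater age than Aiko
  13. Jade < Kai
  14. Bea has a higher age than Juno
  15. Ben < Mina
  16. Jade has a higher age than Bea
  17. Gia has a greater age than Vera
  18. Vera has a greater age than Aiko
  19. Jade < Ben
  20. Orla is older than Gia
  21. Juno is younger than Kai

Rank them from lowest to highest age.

Aiko < Juno < Priya < Vera < Gia < Orla < Bea < Jade < Kai < Ben < Mina < Chen

The consecutive links are each given: Aiko < Juno; Juno < Priya; Priya < Vera; Vera < Gia; Gia < Orla; Orla < Bea; Bea < Jade; Jade < Kai; Kai < Ben; Ben < Mina; Mina < Chen.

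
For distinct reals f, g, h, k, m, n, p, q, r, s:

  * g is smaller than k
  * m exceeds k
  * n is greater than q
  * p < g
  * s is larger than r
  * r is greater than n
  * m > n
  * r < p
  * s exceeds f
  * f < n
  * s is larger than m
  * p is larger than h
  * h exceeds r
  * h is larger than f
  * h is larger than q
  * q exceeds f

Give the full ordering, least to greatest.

f < q < n < r < h < p < g < k < m < s

Each adjacent pair is fixed by a given relation: f < q; q < n; n < r; r < h; h < p; p < g; g < k; k < m; m < s. Chaining them end to end gives the full order.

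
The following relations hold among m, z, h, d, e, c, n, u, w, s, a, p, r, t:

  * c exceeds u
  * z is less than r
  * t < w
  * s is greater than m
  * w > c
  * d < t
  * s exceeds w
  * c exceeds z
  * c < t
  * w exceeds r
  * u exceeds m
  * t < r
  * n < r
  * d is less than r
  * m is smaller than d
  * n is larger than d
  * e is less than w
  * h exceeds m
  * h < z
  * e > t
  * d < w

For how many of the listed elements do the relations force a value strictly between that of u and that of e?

2

The relations place u below e. An element lies strictly between them when it is forced above u and also forced below e.
Above u: {c, t, r, w, s}. Below e: {m, d, h, z, c, t}.
Intersection: {c, t} — 2.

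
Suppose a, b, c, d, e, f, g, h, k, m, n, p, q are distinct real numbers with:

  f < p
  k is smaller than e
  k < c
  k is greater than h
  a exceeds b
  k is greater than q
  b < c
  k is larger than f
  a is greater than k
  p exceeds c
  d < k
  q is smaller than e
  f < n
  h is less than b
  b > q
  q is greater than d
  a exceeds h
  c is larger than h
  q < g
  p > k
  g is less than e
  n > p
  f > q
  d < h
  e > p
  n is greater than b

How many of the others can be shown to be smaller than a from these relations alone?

Directly below a: h, b, k.
One step further: d, q, f (6 so far).
Nothing else is reachable below a; 6 in all.

6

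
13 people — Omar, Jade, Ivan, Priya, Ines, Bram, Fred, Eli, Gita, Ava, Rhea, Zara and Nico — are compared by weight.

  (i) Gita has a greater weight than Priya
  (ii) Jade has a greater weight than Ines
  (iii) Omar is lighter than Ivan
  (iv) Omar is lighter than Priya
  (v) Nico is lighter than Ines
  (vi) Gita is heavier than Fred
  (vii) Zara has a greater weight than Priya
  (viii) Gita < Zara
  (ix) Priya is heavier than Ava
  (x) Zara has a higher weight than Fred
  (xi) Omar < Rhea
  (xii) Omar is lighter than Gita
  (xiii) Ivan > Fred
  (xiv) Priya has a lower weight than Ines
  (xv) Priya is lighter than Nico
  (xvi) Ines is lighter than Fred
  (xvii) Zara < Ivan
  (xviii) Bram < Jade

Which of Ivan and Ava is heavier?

Following the relations from Ava: Ava < Priya < Nico < Ines < Fred < Gita < Zara < Ivan.
So Ava < Ivan; Ivan is the heavier of the two.

Ivan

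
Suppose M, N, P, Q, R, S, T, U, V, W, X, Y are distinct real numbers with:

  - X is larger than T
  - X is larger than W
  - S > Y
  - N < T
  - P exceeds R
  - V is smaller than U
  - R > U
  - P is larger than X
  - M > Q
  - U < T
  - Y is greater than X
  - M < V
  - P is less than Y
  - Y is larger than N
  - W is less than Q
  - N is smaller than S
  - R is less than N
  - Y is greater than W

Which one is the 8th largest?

U

Piecing the relations together gives one ordering: W < Q < M < V < U < R < N < T < X < P < Y < S.
The 8th largest is U.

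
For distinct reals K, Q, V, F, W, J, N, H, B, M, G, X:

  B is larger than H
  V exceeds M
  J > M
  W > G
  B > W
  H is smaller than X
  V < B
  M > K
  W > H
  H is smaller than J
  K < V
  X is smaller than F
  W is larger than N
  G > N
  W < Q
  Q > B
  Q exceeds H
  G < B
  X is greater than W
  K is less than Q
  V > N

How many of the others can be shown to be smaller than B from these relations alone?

7

From B the given relations immediately reach V, G, H, W.
From those, K, N, M — 7 in total.
No other element is forced below B by the given relations, so the count is 7.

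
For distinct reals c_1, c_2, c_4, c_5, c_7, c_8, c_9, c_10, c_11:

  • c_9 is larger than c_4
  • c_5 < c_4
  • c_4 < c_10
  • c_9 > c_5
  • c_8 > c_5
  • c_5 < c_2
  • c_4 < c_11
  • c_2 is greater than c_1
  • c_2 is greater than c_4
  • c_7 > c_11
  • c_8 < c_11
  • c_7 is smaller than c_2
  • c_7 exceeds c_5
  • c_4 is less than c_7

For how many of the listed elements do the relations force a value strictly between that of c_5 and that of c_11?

2

Chaining upward from c_5 reaches: c_4, c_10, c_9, c_8, c_7, c_2.
Chaining downward from c_11 reaches: c_4, c_8.
Strictly between c_5 and c_11 are those in both lists: c_4, c_8 — 2 elements.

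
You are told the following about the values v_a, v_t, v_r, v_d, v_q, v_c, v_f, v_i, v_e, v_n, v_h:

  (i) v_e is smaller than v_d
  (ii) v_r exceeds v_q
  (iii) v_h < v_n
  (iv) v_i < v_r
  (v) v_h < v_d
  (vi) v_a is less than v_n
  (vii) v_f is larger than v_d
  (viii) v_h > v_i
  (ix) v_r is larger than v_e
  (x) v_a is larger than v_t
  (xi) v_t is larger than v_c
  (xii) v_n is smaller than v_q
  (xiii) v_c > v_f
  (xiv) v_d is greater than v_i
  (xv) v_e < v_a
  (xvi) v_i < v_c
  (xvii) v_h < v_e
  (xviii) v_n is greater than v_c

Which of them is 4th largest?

Piecing the relations together gives one ordering: v_i < v_h < v_e < v_d < v_f < v_c < v_t < v_a < v_n < v_q < v_r.
The 4th largest is v_a.

v_a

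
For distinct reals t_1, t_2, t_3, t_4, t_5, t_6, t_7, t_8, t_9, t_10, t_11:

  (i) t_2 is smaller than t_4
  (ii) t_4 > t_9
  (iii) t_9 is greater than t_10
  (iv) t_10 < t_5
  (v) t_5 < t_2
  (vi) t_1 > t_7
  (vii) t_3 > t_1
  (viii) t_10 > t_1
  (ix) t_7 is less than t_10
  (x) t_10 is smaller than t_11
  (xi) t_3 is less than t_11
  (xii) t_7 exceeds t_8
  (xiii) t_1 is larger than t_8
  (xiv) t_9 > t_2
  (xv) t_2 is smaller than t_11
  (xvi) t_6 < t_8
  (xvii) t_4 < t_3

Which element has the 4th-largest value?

Piecing the relations together gives one ordering: t_6 < t_8 < t_7 < t_1 < t_10 < t_5 < t_2 < t_9 < t_4 < t_3 < t_11.
The 4th largest is t_9.

t_9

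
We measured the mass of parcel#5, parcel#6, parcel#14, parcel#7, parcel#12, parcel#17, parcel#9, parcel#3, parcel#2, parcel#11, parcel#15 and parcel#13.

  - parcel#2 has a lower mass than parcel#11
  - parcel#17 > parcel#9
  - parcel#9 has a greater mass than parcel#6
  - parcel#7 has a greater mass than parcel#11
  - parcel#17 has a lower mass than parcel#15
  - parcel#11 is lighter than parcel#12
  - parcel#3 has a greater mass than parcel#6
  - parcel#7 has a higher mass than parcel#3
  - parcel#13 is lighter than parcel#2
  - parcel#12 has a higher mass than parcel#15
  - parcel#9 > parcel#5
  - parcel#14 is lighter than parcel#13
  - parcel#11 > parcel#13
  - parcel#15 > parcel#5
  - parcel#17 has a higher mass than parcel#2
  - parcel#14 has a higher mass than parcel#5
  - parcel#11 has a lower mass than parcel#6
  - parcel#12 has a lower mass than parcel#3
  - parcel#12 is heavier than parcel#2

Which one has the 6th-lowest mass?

parcel#6

Piecing the relations together gives one ordering: parcel#5 < parcel#14 < parcel#13 < parcel#2 < parcel#11 < parcel#6 < parcel#9 < parcel#17 < parcel#15 < parcel#12 < parcel#3 < parcel#7.
The 6th smallest is parcel#6.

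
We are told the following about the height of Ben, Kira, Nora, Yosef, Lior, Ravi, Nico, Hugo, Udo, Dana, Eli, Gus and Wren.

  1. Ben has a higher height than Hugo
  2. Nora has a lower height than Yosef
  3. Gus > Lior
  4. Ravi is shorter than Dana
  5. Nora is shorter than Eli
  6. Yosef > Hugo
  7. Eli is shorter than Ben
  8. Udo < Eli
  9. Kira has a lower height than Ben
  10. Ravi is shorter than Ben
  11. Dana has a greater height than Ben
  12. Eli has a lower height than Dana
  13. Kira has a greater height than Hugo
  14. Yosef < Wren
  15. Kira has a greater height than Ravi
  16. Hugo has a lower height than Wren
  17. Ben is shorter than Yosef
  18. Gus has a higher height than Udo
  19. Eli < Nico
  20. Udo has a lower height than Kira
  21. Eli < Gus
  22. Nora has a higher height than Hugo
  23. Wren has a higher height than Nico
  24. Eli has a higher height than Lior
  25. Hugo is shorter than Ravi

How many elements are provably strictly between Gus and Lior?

1

The relations place Lior below Gus. An element lies strictly between them when it is forced above Lior and also forced below Gus.
Above Lior: {Eli, Ben, Nico, Yosef, Wren, Dana}. Below Gus: {Hugo, Nora, Udo, Eli}.
Intersection: {Eli} — 1.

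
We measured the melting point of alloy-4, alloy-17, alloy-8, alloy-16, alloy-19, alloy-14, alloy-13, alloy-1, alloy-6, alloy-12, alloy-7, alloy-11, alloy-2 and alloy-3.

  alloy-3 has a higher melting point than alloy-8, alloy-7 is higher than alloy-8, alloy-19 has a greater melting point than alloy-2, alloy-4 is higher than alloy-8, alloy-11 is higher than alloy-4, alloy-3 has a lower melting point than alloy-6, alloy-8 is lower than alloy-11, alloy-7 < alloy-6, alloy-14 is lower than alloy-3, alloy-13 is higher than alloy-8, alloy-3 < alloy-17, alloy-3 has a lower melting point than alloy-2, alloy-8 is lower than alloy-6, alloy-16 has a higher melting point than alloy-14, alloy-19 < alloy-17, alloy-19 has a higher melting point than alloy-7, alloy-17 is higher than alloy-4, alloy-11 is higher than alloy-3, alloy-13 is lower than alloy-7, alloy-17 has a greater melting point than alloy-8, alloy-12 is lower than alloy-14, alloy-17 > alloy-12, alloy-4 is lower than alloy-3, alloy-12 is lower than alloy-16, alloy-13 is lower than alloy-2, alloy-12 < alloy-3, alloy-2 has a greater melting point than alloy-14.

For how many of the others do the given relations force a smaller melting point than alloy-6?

From alloy-6 the given relations immediately reach alloy-8, alloy-7, alloy-3.
From those, alloy-4, alloy-12, alloy-13, alloy-14 — 7 in total.
No other element is forced below alloy-6 by the given relations, so the count is 7.

7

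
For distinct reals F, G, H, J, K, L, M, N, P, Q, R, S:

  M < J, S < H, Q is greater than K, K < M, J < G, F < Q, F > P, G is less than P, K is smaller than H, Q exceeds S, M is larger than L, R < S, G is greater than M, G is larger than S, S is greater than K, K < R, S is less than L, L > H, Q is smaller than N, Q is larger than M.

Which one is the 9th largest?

The consecutive relations fix a unique order: K < R < S < H < L < M < J < G < P < F < Q < N.
Counting 9 from the largest end gives H.

H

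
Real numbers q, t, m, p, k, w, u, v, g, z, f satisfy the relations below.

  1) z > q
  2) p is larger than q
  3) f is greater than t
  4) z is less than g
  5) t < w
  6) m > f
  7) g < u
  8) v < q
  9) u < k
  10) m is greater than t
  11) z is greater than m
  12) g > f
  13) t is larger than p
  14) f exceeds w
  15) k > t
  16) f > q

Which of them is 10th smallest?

Piecing the relations together gives one ordering: v < q < p < t < w < f < m < z < g < u < k.
The 10th smallest is u.

u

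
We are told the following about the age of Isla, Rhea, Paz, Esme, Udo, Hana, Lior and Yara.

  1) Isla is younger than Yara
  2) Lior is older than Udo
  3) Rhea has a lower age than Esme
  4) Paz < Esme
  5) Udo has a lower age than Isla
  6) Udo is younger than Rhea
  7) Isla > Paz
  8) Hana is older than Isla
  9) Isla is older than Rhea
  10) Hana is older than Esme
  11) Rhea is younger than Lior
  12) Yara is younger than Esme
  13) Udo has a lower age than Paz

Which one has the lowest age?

Udo

Chaining upward from Udo: directly above it, Paz, Rhea, Isla, Lior; then Yara, Esme, Hana.
That covers every other element, and nothing is given below Udo, so Udo is the lowest age.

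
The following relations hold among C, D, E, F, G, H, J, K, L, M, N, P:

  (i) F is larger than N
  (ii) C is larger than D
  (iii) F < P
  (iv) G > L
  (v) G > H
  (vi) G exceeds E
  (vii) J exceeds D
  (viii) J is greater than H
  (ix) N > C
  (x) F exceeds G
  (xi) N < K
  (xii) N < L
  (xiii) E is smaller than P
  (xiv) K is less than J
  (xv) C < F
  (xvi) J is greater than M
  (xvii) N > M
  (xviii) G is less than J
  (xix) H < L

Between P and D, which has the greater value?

P

Link the given pairs in sequence: D < C; C < N; N < L; L < G; G < F; F < P.
Together: D < C < N < L < G < F < P.
So D < P; P is the larger of the two.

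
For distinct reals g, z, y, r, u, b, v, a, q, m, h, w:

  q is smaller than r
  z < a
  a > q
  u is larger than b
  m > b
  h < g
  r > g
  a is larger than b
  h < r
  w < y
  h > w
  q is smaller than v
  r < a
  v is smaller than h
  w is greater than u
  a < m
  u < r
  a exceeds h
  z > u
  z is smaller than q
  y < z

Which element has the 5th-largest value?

h

Piecing the relations together gives one ordering: b < u < w < y < z < q < v < h < g < r < a < m.
Counting 5 from the largest end gives h.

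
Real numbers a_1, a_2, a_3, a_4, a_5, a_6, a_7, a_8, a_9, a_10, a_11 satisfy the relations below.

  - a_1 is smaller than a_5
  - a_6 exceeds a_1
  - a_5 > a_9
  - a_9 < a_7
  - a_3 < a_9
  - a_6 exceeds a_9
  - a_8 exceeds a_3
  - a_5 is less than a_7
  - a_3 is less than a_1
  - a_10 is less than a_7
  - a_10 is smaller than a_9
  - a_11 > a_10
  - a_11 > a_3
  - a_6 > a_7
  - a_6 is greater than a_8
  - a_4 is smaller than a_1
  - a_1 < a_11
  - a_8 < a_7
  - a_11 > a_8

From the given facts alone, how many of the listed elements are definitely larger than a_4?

5

Directly above a_4: a_1.
One step further: a_5, a_6, a_11 (4 so far).
One step further: a_7 (5 so far).
Nothing else is reachable above a_4; 5 in all.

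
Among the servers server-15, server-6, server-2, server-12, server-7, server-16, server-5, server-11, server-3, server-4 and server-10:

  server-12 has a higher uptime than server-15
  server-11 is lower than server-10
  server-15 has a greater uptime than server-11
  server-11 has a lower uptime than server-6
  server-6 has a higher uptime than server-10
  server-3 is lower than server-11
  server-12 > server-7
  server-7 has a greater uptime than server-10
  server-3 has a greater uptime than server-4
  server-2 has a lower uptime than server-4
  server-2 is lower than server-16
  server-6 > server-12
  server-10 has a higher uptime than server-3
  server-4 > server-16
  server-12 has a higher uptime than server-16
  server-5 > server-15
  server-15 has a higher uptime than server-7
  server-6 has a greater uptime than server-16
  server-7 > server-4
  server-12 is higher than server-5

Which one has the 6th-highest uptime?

server-10

Chaining the given pairs: server-2 < server-16 < server-4 < server-3 < server-11 < server-10 < server-7 < server-15 < server-5 < server-12 < server-6.
Counting 6 from the largest end gives server-10.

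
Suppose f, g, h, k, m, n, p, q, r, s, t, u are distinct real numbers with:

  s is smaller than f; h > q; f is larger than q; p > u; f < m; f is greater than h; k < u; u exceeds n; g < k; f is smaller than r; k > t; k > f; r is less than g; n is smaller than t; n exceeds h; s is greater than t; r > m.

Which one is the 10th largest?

n

Chaining the given pairs: q < h < n < t < s < f < m < r < g < k < u < p.
The 10th largest is n.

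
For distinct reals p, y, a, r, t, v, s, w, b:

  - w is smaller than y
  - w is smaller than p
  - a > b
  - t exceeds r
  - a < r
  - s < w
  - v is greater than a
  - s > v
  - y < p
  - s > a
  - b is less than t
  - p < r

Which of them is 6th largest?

Piecing the relations together gives one ordering: b < a < v < s < w < y < p < r < t.
The 6th largest is s.

s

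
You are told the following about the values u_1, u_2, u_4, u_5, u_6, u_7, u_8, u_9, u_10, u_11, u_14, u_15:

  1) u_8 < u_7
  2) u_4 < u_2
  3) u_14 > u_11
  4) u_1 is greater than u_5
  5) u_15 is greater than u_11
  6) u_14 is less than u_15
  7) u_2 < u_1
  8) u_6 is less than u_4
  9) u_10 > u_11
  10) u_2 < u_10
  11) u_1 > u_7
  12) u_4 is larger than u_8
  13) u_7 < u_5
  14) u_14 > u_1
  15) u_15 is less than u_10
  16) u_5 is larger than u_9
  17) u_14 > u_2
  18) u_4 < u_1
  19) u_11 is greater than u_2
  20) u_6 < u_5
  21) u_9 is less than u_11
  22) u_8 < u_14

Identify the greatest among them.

u_10

u_6 is not greatest since u_6 < u_5; u_8 is not greatest since u_8 < u_4; u_7 is not greatest since u_7 < u_1; u_4 is not greatest since u_4 < u_2; u_2 is not greatest since u_2 < u_14; u_9 is not greatest since u_9 < u_5; u_11 is not greatest since u_11 < u_10; u_5 is not greatest since u_5 < u_1; u_1 is not greatest since u_1 < u_14; u_14 is not greatest since u_14 < u_15; u_15 is not greatest since u_15 < u_10.
Only u_10 has nothing above it, so u_10 is the greatest.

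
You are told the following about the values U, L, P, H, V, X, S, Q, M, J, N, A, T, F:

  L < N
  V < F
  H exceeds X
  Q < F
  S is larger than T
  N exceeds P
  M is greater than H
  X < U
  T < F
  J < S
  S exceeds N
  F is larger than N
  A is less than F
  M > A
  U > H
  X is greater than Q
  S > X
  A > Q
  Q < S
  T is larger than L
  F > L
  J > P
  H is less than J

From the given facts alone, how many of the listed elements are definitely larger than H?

The elements the relations force above H are M, J, U, S — no chain reaches any other.
That is 4.

4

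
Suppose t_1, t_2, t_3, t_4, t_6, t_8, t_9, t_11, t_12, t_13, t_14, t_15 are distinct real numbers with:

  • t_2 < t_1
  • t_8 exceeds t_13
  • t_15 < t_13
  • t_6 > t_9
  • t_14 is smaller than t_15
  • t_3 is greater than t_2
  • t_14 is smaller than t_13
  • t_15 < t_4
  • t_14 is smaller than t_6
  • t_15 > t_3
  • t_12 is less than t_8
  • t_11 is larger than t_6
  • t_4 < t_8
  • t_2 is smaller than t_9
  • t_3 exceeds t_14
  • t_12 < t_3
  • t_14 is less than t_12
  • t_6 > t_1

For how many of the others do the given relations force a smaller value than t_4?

Directly below t_4: t_15.
One step further: t_14, t_3 (3 so far).
One step further: t_2, t_12 (5 so far).
Nothing else is reachable below t_4; 5 in all.

5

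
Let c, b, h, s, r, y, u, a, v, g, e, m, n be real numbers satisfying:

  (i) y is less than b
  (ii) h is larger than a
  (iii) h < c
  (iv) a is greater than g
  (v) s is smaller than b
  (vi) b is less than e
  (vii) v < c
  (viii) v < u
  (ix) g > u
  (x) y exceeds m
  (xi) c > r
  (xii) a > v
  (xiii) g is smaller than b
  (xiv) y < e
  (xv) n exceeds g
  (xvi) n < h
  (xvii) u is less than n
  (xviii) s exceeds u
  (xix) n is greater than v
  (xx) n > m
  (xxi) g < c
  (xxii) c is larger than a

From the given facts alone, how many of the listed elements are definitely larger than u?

8

Directly above u: s, g, n.
One step further: a, h, b, c (7 so far).
One step further: e (8 so far).
Nothing else is reachable above u; 8 in all.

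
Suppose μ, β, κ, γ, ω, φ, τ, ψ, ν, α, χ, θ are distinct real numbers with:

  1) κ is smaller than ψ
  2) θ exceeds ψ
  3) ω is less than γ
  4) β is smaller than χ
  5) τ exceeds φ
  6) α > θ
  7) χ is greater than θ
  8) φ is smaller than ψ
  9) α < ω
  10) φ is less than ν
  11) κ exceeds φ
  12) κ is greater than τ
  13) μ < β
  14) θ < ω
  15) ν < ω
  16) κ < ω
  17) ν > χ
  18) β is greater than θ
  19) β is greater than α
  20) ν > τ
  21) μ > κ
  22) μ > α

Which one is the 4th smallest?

Piecing the relations together gives one ordering: φ < τ < κ < ψ < θ < α < μ < β < χ < ν < ω < γ.
The 4th smallest is ψ.

ψ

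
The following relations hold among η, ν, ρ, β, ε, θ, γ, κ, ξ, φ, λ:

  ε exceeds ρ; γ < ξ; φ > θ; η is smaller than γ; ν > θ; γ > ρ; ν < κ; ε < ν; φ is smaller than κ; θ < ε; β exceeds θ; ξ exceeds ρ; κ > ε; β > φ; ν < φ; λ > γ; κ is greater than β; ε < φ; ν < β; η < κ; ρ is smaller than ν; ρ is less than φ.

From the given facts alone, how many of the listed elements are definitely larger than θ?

5

The elements the relations force above θ are ε, ν, φ, β, κ — no chain reaches any other.
That is 5.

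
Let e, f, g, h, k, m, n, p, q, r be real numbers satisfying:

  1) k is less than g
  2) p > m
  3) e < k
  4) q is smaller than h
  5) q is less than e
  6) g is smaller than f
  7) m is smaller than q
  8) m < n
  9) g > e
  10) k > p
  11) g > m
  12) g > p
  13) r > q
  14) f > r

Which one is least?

Chaining upward from m: directly above it, q, p, g, n; then e, k, h, r, f.
That covers every other element, and nothing is given below m, so m is the least.

m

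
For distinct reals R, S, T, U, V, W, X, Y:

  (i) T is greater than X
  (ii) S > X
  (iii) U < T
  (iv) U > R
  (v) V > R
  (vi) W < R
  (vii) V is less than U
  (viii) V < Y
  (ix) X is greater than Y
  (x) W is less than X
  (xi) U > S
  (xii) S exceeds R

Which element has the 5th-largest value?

Chaining the given pairs: W < R < V < Y < X < S < U < T.
Counting 5 from the largest end gives Y.

Y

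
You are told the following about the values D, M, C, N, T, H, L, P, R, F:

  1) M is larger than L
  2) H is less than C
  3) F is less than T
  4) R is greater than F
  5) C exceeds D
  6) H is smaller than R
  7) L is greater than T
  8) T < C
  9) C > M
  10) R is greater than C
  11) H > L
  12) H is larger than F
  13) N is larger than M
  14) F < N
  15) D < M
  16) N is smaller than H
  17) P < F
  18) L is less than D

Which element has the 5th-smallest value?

Piecing the relations together gives one ordering: P < F < T < L < D < M < N < H < C < R.
The 5th smallest is D.

D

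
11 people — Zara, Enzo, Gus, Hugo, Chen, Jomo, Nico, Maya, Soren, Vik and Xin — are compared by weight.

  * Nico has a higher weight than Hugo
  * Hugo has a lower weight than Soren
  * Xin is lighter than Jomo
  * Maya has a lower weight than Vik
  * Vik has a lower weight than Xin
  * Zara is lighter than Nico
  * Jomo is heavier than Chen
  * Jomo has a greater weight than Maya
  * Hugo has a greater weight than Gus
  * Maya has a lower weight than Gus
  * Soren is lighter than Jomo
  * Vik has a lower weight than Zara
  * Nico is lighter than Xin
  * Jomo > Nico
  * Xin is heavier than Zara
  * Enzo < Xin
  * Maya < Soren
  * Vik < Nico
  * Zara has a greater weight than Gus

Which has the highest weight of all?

Enzo is not greatest since Enzo < Xin; Maya is not greatest since Maya < Soren; Gus is not greatest since Gus < Zara; Hugo is not greatest since Hugo < Soren; Vik is not greatest since Vik < Nico; Zara is not greatest since Zara < Xin; Nico is not greatest since Nico < Xin; Xin is not greatest since Xin < Jomo; Chen is not greatest since Chen < Jomo; Soren is not greatest since Soren < Jomo.
Only Jomo has nothing above it, so Jomo is the highest weight.

Jomo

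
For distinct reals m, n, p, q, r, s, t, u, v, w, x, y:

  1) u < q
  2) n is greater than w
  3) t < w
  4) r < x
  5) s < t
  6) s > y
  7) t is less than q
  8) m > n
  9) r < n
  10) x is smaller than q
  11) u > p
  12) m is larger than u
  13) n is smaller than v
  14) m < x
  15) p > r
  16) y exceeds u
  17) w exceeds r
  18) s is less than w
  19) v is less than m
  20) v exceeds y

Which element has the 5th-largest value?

n

Piecing the relations together gives one ordering: r < p < u < y < s < t < w < n < v < m < x < q.
Counting 5 from the largest end gives n.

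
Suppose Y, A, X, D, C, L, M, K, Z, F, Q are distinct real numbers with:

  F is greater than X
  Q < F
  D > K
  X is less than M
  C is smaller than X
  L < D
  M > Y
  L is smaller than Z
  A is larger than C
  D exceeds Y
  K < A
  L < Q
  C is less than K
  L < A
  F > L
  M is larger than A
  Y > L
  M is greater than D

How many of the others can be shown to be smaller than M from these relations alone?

From M the given relations immediately reach Y, X, A, D.
From those, L, C, K — 7 in total.
Nothing else is reachable below M; 7 in all.

7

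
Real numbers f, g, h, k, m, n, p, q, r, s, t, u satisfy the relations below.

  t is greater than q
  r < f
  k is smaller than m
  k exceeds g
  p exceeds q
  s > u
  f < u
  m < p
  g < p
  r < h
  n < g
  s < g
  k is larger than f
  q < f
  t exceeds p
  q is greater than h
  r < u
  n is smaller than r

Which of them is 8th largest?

f

Piecing the relations together gives one ordering: n < r < h < q < f < u < s < g < k < m < p < t.
The 8th largest is f.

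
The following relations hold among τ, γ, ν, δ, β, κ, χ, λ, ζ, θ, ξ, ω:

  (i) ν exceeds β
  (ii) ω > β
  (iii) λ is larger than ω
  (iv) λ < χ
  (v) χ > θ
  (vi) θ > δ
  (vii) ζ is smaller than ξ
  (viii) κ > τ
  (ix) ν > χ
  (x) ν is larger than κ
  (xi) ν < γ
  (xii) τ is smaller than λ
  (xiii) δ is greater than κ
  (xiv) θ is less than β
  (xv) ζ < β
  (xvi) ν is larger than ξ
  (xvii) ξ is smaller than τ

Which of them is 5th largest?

ω

The consecutive relations fix a unique order: ζ < ξ < τ < κ < δ < θ < β < ω < λ < χ < ν < γ.
The 5th largest is ω.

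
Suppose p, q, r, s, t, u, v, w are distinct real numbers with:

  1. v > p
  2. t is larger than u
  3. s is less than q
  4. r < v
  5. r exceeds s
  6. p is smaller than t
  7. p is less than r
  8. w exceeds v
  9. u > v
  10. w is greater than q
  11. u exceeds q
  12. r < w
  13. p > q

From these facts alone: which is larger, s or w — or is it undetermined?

w

s < q and q < p give s < p.
With p < r: s < q < p < r.
With r < v: s < q < p < r < v.
With v < w: s < q < p < r < v < w.
So w is larger.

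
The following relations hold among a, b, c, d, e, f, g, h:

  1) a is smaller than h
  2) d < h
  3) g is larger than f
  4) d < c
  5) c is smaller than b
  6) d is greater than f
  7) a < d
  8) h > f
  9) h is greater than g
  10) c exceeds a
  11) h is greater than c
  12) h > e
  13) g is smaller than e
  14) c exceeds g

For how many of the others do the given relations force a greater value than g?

Directly above g: e, c, h.
One step further: b (4 so far).
No other element is forced above g by the given relations, so the count is 4.

4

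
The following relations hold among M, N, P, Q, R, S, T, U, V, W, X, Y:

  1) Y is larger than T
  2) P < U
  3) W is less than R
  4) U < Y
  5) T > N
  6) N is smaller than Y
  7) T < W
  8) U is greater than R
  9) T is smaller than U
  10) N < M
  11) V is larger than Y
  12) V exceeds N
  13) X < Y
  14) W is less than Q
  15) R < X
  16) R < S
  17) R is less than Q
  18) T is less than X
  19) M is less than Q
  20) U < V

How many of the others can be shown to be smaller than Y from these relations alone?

From Y the given relations immediately reach N, T, X, U.
From those, P, R — 6 in total.
From those, W — 7 in total.
Nothing else is reachable below Y; 7 in all.

7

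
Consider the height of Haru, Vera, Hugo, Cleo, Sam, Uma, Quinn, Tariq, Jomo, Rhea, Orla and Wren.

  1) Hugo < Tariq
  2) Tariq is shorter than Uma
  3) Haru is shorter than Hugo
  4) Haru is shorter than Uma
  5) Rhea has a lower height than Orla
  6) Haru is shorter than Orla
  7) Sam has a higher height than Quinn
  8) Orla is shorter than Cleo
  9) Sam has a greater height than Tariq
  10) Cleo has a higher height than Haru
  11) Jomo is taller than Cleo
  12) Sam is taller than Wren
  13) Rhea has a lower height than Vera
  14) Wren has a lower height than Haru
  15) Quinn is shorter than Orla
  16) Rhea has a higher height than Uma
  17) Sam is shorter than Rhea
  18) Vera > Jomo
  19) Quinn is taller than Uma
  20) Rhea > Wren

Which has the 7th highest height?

The consecutive relations fix a unique order: Wren < Haru < Hugo < Tariq < Uma < Quinn < Sam < Rhea < Orla < Cleo < Jomo < Vera.
Counting 7 from the largest end gives Quinn.

Quinn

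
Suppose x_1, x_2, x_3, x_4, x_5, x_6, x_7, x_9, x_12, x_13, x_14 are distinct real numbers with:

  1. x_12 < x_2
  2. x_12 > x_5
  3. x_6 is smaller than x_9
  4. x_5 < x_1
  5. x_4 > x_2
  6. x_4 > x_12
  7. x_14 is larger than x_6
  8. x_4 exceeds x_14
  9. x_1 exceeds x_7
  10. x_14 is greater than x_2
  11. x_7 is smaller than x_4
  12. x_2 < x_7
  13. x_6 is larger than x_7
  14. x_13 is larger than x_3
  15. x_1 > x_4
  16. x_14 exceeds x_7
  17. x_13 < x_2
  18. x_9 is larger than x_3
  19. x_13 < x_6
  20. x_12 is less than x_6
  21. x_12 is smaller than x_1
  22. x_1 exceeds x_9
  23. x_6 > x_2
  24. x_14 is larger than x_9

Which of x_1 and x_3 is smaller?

x_3

x_3 < x_13 and x_13 < x_2 give x_3 < x_2.
Then x_2 < x_7 extends the chain to x_7.
Then x_7 < x_6 extends the chain to x_6.
With x_6 < x_9: x_3 < x_13 < x_2 < x_7 < x_6 < x_9.
Then x_9 < x_14 extends the chain to x_14.
With x_14 < x_4: x_3 < x_13 < x_2 < x_7 < x_6 < x_9 < x_14 < x_4.
With x_4 < x_1: x_3 < x_13 < x_2 < x_7 < x_6 < x_9 < x_14 < x_4 < x_1.
So x_3 < x_1; x_3 is the smaller of the two.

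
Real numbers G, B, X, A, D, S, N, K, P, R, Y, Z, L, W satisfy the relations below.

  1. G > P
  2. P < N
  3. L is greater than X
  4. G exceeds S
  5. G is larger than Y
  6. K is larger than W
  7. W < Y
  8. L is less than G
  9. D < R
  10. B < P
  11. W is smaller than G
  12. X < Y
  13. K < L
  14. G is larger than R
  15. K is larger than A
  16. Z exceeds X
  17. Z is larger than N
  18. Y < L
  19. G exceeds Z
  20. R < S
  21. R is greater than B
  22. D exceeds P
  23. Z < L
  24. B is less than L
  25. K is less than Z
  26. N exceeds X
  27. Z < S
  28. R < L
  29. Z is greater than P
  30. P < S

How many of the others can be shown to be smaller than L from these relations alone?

11

The elements the relations force below L are B, P, W, X, N, A, D, K, R, Z, Y — no chain reaches any other.
That is 11.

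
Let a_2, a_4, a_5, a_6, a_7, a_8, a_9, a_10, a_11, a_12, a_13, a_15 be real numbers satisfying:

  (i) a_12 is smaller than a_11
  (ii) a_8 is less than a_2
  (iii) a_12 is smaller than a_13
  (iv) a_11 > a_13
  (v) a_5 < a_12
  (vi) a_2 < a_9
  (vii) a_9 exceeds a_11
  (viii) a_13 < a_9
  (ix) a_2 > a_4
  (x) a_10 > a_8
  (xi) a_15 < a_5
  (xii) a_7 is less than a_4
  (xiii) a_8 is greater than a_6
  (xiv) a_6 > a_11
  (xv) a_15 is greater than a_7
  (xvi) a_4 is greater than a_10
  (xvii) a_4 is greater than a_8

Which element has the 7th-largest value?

a_11

Piecing the relations together gives one ordering: a_7 < a_15 < a_5 < a_12 < a_13 < a_11 < a_6 < a_8 < a_10 < a_4 < a_2 < a_9.
Counting 7 from the largest end gives a_11.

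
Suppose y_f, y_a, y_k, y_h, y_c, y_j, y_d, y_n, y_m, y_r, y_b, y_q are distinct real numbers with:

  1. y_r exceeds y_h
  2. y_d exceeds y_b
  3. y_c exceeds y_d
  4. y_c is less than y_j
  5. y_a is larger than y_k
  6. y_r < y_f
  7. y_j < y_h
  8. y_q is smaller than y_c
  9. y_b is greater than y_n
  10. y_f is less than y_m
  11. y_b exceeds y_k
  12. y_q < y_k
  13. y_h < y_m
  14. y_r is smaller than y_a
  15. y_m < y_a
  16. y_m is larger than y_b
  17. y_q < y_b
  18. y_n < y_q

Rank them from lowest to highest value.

The consecutive links are each given: y_n < y_q; y_q < y_k; y_k < y_b; y_b < y_d; y_d < y_c; y_c < y_j; y_j < y_h; y_h < y_r; y_r < y_f; y_f < y_m; y_m < y_a.

y_n < y_q < y_k < y_b < y_d < y_c < y_j < y_h < y_r < y_f < y_m < y_a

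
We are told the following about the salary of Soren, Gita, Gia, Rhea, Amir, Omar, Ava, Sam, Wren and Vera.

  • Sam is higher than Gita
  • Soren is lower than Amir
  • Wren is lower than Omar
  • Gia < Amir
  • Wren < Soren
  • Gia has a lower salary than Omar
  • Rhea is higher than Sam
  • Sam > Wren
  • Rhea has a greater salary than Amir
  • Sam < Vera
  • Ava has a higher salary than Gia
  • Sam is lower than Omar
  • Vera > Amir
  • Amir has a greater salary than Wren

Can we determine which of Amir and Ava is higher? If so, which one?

undetermined

Following every chain through Ava: below Ava we get Gia.
Amir is not reached, and no chain runs the other way from Amir to Ava.
So the given relations leave the order of Ava and Amir undetermined.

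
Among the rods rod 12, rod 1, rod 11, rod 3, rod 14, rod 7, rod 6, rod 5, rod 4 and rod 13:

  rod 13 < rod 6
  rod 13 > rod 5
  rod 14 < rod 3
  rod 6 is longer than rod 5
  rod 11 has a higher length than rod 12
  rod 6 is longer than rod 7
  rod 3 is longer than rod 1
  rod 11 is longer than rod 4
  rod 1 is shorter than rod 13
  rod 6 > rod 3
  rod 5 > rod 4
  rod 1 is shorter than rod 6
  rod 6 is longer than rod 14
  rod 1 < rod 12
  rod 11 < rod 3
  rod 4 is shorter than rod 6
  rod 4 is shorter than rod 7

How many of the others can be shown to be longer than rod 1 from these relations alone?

5

Directly above rod 1: rod 12, rod 3, rod 13, rod 6.
One step further: rod 11 (5 so far).
Nothing else is reachable above rod 1; 5 in all.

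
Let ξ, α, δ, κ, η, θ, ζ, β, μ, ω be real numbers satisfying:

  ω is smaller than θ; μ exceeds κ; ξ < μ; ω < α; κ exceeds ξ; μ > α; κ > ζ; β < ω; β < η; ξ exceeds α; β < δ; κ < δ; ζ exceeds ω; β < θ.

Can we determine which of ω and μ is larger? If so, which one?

Link the given pairs in sequence: ω < α; α < ξ; ξ < κ; κ < μ.
Chaining these gives ω < α < ξ < κ < μ.
So μ is larger.

μ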